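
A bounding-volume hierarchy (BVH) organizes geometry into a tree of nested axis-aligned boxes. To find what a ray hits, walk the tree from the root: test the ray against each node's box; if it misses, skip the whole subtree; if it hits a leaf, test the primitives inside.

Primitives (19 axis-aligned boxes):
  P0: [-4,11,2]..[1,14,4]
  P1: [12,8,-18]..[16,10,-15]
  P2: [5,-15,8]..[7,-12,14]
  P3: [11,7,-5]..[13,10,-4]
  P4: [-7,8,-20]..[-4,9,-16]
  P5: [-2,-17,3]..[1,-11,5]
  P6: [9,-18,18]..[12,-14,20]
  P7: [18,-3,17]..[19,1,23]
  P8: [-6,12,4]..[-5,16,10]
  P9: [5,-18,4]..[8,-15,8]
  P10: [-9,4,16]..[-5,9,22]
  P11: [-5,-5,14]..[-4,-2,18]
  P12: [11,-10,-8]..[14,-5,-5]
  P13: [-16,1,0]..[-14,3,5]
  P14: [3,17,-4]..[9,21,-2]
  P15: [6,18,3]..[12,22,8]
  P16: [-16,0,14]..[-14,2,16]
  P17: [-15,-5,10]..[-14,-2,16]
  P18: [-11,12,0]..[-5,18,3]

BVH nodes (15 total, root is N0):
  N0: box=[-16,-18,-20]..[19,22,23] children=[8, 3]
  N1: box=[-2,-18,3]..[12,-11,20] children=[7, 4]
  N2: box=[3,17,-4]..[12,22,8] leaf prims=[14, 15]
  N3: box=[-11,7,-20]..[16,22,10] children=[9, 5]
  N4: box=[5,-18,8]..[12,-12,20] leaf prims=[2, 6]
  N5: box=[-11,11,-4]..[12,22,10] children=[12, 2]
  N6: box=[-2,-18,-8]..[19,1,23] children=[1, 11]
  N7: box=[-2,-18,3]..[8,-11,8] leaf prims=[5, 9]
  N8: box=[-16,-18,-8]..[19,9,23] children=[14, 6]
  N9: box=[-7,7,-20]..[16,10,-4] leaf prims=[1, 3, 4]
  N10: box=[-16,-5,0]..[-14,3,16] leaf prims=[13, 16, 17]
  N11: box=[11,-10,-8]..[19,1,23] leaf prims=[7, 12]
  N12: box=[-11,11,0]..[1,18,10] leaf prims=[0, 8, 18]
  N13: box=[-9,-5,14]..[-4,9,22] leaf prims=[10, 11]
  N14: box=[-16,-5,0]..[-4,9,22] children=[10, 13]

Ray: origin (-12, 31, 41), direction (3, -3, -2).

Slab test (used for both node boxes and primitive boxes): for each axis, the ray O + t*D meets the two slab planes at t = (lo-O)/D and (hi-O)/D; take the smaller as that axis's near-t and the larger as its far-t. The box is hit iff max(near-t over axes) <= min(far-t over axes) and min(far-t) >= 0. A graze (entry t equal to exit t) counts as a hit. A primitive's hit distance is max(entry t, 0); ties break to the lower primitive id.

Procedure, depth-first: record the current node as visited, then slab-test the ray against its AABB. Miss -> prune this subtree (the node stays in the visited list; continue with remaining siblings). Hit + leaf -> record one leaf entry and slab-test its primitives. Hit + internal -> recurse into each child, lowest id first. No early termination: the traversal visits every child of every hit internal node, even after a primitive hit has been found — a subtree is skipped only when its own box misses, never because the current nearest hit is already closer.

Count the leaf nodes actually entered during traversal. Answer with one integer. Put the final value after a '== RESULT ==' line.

Walk:
N0 x:[-4/3,31/3] y:[3,49/3] z:[9,61/2] -> hit [9,31/3], descend [3, 8]
  N3 x:[1/3,28/3] y:[3,8] z:[31/2,61/2] -> miss, prune
  N8 x:[-4/3,31/3] y:[22/3,49/3] z:[9,49/2] -> hit [9,31/3], descend [6, 14]
    N6 x:[10/3,31/3] y:[10,49/3] z:[9,49/2] -> hit [10,31/3], descend [1, 11]
      N1 x:[10/3,8] y:[14,49/3] z:[21/2,19] -> miss, prune
      N11 x:[23/3,31/3] y:[10,41/3] z:[9,49/2] -> hit [10,31/3] leaf, test {P7@t=10, P12(miss)}
    N14 x:[-4/3,8/3] y:[22/3,12] z:[19/2,41/2] -> miss, prune

7 AABB tests over nodes [0, 3, 8, 6, 1, 11, 14]; 1 leaf entered; closest P7.

== RESULT ==
1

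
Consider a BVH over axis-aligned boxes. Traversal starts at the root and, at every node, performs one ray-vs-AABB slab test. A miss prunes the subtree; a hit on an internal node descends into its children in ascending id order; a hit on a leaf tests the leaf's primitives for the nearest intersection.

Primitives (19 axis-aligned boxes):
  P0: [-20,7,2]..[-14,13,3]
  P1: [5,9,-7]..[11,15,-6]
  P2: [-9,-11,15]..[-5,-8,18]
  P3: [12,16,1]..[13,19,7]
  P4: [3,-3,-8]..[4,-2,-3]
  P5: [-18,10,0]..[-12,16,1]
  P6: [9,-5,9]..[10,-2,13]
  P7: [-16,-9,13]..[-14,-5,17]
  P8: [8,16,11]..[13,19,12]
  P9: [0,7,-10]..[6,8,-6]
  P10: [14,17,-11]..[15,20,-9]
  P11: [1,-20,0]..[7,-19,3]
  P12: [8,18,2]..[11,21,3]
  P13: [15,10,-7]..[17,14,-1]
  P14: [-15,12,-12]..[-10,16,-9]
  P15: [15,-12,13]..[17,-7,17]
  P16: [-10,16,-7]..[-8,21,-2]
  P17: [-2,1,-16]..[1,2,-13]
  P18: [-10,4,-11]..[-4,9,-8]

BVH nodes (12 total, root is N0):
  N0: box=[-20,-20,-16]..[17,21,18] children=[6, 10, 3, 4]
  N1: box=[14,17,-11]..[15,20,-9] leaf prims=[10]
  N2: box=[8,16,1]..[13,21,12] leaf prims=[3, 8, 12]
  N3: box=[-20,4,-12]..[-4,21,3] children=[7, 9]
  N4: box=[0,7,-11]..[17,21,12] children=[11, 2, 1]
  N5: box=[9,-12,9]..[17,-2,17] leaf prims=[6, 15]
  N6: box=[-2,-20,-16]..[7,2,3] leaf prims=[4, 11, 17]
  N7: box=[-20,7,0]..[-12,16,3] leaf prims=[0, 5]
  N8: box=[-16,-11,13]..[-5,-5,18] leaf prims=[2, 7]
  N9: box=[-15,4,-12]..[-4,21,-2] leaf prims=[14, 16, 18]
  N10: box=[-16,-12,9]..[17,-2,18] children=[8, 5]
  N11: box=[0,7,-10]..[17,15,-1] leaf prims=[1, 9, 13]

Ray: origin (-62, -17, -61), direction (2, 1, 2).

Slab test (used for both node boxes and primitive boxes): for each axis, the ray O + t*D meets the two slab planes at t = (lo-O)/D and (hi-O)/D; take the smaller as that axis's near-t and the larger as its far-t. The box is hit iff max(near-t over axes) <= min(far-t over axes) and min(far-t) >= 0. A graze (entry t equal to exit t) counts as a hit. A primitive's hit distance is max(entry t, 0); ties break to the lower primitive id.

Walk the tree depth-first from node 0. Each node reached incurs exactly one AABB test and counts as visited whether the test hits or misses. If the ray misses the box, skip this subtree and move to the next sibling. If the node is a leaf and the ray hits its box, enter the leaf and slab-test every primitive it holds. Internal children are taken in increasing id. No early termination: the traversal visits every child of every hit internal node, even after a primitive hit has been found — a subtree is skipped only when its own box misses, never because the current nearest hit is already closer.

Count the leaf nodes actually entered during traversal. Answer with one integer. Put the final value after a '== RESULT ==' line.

Traverse from the root:
N0 x:[21,79/2] y:[-3,38] z:[45/2,79/2] -> hit [45/2,38], descend [3, 4, 6, 10]
  N3 x:[21,29] y:[21,38] z:[49/2,32] -> hit [49/2,29], descend [7, 9]
    N7 x:[21,25] y:[24,33] z:[61/2,32] -> miss, prune
    N9 x:[47/2,29] y:[21,38] z:[49/2,59/2] -> hit [49/2,29] leaf, test {P14(miss), P16(miss), P18@t=26}
  N4 x:[31,79/2] y:[24,38] z:[25,73/2] -> hit [31,73/2], descend [1, 2, 11]
    N1 x:[38,77/2] y:[34,37] z:[25,26] -> miss, prune
    N2 x:[35,75/2] y:[33,38] z:[31,73/2] -> hit [35,73/2] leaf, test {P3(miss), P8@t=36, P12(miss)}
    N11 x:[31,79/2] y:[24,32] z:[51/2,30] -> miss, prune
  N6 x:[30,69/2] y:[-3,19] z:[45/2,32] -> miss, prune
  N10 x:[23,79/2] y:[5,15] z:[35,79/2] -> miss, prune

10 AABB tests over nodes [0, 3, 7, 9, 4, 1, 2, 11, 6, 10]; 2 leaves entered; closest P18.

== RESULT ==
2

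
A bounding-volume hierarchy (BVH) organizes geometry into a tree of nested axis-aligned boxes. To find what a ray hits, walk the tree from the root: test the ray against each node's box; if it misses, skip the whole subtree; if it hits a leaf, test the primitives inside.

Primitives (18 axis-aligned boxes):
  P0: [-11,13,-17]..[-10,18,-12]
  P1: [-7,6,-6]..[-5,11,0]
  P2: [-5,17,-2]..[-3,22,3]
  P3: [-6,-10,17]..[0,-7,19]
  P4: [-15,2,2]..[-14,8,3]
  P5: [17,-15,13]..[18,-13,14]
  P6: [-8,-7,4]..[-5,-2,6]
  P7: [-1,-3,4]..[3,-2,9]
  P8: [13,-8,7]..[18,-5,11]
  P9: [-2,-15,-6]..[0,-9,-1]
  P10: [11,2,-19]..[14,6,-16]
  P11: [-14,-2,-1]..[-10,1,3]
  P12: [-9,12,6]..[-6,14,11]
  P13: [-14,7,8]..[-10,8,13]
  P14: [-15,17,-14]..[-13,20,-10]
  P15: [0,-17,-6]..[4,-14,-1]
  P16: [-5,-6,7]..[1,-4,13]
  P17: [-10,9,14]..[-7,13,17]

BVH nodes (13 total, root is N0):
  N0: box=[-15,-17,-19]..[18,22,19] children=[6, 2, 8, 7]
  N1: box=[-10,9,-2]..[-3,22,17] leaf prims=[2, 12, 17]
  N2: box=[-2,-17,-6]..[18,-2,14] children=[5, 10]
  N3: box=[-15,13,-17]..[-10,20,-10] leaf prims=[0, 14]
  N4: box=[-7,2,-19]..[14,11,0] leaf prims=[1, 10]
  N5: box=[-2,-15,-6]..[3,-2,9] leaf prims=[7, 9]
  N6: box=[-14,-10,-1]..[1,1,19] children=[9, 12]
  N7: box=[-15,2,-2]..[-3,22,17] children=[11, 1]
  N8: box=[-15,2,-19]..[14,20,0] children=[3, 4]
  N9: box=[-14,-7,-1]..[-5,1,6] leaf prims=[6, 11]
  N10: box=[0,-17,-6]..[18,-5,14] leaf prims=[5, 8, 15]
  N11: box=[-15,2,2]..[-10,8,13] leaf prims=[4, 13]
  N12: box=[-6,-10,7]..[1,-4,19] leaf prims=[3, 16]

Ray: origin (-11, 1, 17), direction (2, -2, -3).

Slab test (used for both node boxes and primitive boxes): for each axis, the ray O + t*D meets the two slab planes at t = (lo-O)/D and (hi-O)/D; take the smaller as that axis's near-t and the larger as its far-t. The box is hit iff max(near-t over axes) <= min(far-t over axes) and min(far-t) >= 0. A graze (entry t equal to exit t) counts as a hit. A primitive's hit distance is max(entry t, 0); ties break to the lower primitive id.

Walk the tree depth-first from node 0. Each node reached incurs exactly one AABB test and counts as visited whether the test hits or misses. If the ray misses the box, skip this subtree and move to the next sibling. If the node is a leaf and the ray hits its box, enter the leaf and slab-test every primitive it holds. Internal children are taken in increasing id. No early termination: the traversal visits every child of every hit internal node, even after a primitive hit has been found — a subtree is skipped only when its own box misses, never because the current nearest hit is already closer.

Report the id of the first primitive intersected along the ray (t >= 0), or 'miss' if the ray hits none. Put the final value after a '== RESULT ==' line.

Trace the traversal:
N0 x:[-2,29/2] y:[-21/2,9] z:[-2/3,12] -> hit [-2/3,9], descend [2, 6, 7, 8]
  N2 x:[9/2,29/2] y:[3/2,9] z:[1,23/3] -> hit [9/2,23/3], descend [5, 10]
    N5 x:[9/2,7] y:[3/2,8] z:[8/3,23/3] -> hit [9/2,7] leaf, test {P7(miss), P9(miss)}
    N10 x:[11/2,29/2] y:[3,9] z:[1,23/3] -> hit [11/2,23/3] leaf, test {P5(miss), P8(miss), P15@t=15/2}
  N6 x:[-3/2,6] y:[0,11/2] z:[-2/3,6] -> hit [0,11/2], descend [9, 12]
    N9 x:[-3/2,3] y:[0,4] z:[11/3,6] -> miss, prune
    N12 x:[5/2,6] y:[5/2,11/2] z:[-2/3,10/3] -> hit [5/2,10/3] leaf, test {P3(miss), P16@t=3}
  N7 x:[-2,4] y:[-21/2,-1/2] z:[0,19/3] -> miss, prune
  N8 x:[-2,25/2] y:[-19/2,-1/2] z:[17/3,12] -> miss, prune

Summary -> nodes [0, 2, 5, 10, 6, 9, 12, 7, 8]; box-tests=9; leaf-entries=3; first=P16

== RESULT ==
16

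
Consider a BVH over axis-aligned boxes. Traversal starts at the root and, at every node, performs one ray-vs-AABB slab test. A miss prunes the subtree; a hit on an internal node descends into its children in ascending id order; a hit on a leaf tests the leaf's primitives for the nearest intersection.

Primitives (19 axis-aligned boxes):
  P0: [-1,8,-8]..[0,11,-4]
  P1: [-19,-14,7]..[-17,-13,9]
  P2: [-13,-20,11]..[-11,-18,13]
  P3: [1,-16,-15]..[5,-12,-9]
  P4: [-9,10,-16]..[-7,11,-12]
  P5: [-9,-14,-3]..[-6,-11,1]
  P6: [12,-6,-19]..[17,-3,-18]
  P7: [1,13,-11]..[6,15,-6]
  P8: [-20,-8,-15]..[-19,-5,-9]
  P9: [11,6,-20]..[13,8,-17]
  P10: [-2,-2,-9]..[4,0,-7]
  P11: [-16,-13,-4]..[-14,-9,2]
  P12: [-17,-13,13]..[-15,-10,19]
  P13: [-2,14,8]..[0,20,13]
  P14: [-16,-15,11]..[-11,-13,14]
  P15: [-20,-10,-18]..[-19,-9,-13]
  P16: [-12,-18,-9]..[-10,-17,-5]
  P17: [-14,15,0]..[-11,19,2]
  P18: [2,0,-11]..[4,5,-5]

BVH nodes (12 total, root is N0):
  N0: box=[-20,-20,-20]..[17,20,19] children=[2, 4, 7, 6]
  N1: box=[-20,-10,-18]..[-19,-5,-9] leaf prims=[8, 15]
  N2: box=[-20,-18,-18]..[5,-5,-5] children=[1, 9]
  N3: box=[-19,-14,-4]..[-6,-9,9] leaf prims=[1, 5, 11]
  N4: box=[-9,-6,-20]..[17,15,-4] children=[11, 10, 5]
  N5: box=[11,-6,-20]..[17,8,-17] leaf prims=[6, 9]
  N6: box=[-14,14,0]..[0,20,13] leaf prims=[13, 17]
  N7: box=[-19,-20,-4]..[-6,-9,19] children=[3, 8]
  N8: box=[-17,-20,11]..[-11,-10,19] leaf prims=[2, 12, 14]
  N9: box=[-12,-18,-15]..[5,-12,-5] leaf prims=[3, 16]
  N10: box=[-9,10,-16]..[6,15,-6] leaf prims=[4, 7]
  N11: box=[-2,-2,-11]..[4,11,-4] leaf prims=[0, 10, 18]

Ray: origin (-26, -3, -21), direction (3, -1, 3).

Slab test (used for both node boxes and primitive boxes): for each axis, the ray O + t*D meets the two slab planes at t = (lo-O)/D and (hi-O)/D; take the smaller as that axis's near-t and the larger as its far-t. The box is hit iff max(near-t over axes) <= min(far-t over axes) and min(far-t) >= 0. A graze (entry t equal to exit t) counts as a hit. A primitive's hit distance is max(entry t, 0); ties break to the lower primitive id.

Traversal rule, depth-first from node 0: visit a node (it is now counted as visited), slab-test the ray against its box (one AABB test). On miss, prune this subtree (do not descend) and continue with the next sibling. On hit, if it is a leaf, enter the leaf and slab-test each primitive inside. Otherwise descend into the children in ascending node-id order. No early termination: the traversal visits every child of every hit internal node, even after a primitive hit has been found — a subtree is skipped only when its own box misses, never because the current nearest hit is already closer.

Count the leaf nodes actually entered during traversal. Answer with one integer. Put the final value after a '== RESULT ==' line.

Traverse from the root:
N0 x:[2,43/3] y:[-23,17] z:[1/3,40/3] -> hit [2,40/3], descend [2, 4, 6, 7]
  N2 x:[2,31/3] y:[2,15] z:[1,16/3] -> hit [2,16/3], descend [1, 9]
    N1 x:[2,7/3] y:[2,7] z:[1,4] -> hit [2,7/3] leaf, test {P8@t=2, P15(miss)}
    N9 x:[14/3,31/3] y:[9,15] z:[2,16/3] -> miss, prune
  N4 x:[17/3,43/3] y:[-18,3] z:[1/3,17/3] -> miss, prune
  N6 x:[4,26/3] y:[-23,-17] z:[7,34/3] -> miss, prune
  N7 x:[7/3,20/3] y:[6,17] z:[17/3,40/3] -> hit [6,20/3], descend [3, 8]
    N3 x:[7/3,20/3] y:[6,11] z:[17/3,10] -> hit [6,20/3] leaf, test {P1(miss), P5(miss), P11(miss)}
    N8 x:[3,5] y:[7,17] z:[32/3,40/3] -> miss, prune

Visited [0, 2, 1, 9, 4, 6, 7, 3, 8]. Tests: 9 box, 2 leaf. Nearest: P8.

== RESULT ==
2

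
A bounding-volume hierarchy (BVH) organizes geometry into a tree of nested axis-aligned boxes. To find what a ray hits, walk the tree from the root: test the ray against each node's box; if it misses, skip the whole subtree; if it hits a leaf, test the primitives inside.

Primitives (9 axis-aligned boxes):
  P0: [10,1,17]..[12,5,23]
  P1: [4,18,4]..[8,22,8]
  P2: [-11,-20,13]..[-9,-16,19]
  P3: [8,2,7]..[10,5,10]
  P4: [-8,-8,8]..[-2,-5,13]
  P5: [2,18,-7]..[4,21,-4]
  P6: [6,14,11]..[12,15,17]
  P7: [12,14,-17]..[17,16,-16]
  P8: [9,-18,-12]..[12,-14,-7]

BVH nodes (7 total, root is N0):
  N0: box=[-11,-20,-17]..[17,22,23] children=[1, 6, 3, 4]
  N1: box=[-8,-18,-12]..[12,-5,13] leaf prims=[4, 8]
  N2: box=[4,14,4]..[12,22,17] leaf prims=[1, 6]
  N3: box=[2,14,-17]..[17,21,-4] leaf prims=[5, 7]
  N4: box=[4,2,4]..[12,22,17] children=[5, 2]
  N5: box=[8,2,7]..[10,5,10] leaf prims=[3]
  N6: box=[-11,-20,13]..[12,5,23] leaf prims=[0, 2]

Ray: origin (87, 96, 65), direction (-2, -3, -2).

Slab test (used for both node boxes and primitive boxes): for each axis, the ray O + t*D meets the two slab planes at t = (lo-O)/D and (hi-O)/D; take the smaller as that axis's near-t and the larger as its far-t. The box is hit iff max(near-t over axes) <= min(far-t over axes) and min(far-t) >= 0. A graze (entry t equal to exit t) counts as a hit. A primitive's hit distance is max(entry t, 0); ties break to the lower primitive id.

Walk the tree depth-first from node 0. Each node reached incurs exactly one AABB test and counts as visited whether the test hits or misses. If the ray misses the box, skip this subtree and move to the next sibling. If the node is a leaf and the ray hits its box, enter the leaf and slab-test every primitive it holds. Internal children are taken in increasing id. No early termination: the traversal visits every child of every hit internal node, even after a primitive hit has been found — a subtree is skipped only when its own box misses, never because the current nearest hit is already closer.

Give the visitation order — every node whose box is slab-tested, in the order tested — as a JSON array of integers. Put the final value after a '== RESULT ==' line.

Trace the traversal:
N0 x:[35,49] y:[74/3,116/3] z:[21,41] -> hit [35,116/3], descend [1, 3, 4, 6]
  N1 x:[75/2,95/2] y:[101/3,38] z:[26,77/2] -> hit [75/2,38] leaf, test {P4(miss), P8@t=75/2}
  N3 x:[35,85/2] y:[25,82/3] z:[69/2,41] -> miss, prune
  N4 x:[75/2,83/2] y:[74/3,94/3] z:[24,61/2] -> miss, prune
  N6 x:[75/2,49] y:[91/3,116/3] z:[21,26] -> miss, prune

Summary -> nodes [0, 1, 3, 4, 6]; box-tests=5; leaf-entries=1; first=P8

== RESULT ==
[0, 1, 3, 4, 6]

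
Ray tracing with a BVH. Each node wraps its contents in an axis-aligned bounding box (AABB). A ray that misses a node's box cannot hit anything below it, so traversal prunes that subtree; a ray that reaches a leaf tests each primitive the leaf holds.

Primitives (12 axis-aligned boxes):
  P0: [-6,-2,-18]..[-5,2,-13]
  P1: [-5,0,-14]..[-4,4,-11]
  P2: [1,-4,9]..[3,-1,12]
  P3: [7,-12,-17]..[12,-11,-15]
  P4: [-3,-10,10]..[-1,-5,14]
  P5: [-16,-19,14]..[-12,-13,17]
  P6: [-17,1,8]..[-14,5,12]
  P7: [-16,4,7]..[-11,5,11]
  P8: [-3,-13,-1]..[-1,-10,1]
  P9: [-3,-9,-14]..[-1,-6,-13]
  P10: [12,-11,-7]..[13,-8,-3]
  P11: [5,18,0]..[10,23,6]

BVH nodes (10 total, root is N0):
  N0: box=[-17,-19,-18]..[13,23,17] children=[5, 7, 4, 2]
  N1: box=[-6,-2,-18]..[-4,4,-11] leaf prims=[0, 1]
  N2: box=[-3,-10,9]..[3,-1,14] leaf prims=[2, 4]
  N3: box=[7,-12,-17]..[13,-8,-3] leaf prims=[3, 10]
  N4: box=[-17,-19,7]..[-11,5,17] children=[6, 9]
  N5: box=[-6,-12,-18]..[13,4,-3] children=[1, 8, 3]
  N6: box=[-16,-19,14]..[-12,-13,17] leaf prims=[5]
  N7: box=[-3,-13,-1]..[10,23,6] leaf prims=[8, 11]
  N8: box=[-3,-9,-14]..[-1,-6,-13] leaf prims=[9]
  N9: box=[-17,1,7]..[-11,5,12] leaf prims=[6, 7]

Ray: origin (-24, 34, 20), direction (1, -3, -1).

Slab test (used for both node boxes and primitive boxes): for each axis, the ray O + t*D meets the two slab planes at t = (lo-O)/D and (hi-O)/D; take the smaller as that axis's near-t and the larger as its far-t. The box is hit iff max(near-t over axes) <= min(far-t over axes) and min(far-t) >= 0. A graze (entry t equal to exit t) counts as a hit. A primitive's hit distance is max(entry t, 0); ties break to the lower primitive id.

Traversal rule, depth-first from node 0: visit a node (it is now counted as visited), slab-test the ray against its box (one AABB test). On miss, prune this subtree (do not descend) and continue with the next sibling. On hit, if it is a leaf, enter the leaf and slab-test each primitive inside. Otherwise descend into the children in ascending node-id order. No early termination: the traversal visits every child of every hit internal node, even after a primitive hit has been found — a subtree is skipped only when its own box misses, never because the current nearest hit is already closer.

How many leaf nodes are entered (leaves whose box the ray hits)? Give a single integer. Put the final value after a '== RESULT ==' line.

Trace the traversal:
N0 x:[7,37] y:[11/3,53/3] z:[3,38] -> hit [7,53/3], descend [2, 4, 5, 7]
  N2 x:[21,27] y:[35/3,44/3] z:[6,11] -> miss, prune
  N4 x:[7,13] y:[29/3,53/3] z:[3,13] -> hit [29/3,13], descend [6, 9]
    N6 x:[8,12] y:[47/3,53/3] z:[3,6] -> miss, prune
    N9 x:[7,13] y:[29/3,11] z:[8,13] -> hit [29/3,11] leaf, test {P6@t=29/3, P7@t=29/3}
  N5 x:[18,37] y:[10,46/3] z:[23,38] -> miss, prune
  N7 x:[21,34] y:[11/3,47/3] z:[14,21] -> miss, prune

7 AABB tests over nodes [0, 2, 4, 6, 9, 5, 7]; 1 leaf entered; closest P6.

== RESULT ==
1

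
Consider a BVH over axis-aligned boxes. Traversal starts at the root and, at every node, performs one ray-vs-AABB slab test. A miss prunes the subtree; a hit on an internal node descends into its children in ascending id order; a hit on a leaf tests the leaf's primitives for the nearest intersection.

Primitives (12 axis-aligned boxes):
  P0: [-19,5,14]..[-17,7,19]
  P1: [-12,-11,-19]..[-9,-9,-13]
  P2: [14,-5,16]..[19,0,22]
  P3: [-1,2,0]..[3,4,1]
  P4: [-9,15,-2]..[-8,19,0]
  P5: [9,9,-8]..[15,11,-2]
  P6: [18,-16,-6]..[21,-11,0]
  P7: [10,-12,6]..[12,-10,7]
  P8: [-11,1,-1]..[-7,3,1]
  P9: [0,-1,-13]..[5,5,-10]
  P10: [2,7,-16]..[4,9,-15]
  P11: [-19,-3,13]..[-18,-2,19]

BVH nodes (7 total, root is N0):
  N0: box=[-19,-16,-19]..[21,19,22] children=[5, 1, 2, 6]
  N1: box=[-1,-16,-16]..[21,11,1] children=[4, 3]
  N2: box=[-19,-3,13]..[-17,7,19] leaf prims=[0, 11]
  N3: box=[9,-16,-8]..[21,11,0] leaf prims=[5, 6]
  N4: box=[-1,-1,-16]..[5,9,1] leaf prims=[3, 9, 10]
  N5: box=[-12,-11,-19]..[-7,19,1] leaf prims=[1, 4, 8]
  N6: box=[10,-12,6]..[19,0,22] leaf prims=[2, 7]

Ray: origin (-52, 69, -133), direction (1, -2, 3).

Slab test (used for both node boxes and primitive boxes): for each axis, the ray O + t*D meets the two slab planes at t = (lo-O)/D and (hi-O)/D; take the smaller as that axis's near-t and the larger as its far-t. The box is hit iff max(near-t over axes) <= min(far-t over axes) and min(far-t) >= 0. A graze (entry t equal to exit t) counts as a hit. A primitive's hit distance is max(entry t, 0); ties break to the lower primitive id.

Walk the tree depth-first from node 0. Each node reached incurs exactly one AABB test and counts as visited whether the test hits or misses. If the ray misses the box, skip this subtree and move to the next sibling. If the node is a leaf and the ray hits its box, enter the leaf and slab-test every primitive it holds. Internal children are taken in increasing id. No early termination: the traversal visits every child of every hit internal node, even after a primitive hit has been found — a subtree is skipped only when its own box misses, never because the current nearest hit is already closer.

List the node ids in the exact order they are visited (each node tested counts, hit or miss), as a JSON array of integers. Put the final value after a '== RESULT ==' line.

Traverse from the root:
N0 x:[33,73] y:[25,85/2] z:[38,155/3] -> hit [38,85/2], descend [1, 2, 5, 6]
  N1 x:[51,73] y:[29,85/2] z:[39,134/3] -> miss, prune
  N2 x:[33,35] y:[31,36] z:[146/3,152/3] -> miss, prune
  N5 x:[40,45] y:[25,40] z:[38,134/3] -> hit [40,40] leaf, test {P1@t=40, P4(miss), P8(miss)}
  N6 x:[62,71] y:[69/2,81/2] z:[139/3,155/3] -> miss, prune

5 AABB tests over nodes [0, 1, 2, 5, 6]; 1 leaf entered; closest P1.

== RESULT ==
[0, 1, 2, 5, 6]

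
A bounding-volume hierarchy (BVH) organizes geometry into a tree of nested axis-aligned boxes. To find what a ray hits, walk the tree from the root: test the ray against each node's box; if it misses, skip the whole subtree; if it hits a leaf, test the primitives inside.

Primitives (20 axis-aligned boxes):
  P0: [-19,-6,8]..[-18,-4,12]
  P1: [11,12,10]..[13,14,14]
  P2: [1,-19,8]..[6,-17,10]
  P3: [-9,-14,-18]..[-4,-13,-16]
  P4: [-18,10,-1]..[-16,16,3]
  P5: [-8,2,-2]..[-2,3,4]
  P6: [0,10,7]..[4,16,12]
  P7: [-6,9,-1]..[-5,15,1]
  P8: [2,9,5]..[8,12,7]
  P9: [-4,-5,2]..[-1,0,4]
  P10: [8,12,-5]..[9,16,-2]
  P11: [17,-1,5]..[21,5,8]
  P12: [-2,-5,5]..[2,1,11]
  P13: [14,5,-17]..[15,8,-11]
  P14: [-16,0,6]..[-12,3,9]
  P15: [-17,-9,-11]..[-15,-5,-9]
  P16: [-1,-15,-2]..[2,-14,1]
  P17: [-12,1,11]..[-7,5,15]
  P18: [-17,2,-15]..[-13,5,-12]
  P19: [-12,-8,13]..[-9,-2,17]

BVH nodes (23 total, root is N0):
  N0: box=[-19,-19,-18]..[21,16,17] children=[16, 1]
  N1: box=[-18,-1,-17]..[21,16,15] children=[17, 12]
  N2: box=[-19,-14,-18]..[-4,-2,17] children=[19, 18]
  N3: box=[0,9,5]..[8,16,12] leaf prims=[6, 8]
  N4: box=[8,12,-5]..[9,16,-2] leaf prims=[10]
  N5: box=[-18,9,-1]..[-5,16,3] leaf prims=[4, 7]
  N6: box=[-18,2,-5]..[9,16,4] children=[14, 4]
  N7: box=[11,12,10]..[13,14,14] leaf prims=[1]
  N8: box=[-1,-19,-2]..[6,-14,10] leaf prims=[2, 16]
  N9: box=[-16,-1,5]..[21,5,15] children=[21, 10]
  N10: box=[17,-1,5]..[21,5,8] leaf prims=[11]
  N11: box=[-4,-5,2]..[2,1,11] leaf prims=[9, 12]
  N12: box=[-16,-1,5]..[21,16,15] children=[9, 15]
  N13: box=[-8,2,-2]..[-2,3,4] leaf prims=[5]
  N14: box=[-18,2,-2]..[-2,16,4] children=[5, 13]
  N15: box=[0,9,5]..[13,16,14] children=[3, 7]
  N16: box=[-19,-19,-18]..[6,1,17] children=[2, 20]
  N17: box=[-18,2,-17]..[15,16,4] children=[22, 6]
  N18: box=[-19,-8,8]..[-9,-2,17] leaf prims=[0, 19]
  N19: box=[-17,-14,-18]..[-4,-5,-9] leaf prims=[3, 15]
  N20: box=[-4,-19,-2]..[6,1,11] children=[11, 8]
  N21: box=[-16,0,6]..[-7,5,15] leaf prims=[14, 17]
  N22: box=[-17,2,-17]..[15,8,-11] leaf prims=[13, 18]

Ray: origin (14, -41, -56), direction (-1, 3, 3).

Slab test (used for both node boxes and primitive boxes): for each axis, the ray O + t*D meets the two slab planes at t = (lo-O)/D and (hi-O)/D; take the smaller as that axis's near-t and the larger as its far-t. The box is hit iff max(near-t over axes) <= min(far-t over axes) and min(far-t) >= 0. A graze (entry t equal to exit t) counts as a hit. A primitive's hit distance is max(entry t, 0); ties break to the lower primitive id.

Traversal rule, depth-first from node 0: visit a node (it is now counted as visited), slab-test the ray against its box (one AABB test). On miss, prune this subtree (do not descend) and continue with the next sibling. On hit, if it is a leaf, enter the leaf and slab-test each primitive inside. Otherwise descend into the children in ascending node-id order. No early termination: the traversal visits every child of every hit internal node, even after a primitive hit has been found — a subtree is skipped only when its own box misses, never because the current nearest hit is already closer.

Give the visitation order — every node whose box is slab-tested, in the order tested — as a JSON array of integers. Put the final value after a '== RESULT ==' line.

Traverse from the root:
N0 x:[-7,33] y:[22/3,19] z:[38/3,73/3] -> hit [38/3,19], descend [1, 16]
  N1 x:[-7,32] y:[40/3,19] z:[13,71/3] -> hit [40/3,19], descend [12, 17]
    N12 x:[-7,30] y:[40/3,19] z:[61/3,71/3] -> miss, prune
    N17 x:[-1,32] y:[43/3,19] z:[13,20] -> hit [43/3,19], descend [6, 22]
      N6 x:[5,32] y:[43/3,19] z:[17,20] -> hit [17,19], descend [4, 14]
        N4 x:[5,6] y:[53/3,19] z:[17,18] -> miss, prune
        N14 x:[16,32] y:[43/3,19] z:[18,20] -> hit [18,19], descend [5, 13]
          N5 x:[19,32] y:[50/3,19] z:[55/3,59/3] -> hit [19,19] leaf, test {P4(miss), P7(miss)}
          N13 x:[16,22] y:[43/3,44/3] z:[18,20] -> miss, prune
      N22 x:[-1,31] y:[43/3,49/3] z:[13,15] -> hit [43/3,15] leaf, test {P13(miss), P18(miss)}
  N16 x:[8,33] y:[22/3,14] z:[38/3,73/3] -> hit [38/3,14], descend [2, 20]
    N2 x:[18,33] y:[9,13] z:[38/3,73/3] -> miss, prune
    N20 x:[8,18] y:[22/3,14] z:[18,67/3] -> miss, prune

13 AABB tests over nodes [0, 1, 12, 17, 6, 4, 14, 5, 13, 22, 16, 2, 20]; 2 leaves entered; closest miss.

== RESULT ==
[0, 1, 12, 17, 6, 4, 14, 5, 13, 22, 16, 2, 20]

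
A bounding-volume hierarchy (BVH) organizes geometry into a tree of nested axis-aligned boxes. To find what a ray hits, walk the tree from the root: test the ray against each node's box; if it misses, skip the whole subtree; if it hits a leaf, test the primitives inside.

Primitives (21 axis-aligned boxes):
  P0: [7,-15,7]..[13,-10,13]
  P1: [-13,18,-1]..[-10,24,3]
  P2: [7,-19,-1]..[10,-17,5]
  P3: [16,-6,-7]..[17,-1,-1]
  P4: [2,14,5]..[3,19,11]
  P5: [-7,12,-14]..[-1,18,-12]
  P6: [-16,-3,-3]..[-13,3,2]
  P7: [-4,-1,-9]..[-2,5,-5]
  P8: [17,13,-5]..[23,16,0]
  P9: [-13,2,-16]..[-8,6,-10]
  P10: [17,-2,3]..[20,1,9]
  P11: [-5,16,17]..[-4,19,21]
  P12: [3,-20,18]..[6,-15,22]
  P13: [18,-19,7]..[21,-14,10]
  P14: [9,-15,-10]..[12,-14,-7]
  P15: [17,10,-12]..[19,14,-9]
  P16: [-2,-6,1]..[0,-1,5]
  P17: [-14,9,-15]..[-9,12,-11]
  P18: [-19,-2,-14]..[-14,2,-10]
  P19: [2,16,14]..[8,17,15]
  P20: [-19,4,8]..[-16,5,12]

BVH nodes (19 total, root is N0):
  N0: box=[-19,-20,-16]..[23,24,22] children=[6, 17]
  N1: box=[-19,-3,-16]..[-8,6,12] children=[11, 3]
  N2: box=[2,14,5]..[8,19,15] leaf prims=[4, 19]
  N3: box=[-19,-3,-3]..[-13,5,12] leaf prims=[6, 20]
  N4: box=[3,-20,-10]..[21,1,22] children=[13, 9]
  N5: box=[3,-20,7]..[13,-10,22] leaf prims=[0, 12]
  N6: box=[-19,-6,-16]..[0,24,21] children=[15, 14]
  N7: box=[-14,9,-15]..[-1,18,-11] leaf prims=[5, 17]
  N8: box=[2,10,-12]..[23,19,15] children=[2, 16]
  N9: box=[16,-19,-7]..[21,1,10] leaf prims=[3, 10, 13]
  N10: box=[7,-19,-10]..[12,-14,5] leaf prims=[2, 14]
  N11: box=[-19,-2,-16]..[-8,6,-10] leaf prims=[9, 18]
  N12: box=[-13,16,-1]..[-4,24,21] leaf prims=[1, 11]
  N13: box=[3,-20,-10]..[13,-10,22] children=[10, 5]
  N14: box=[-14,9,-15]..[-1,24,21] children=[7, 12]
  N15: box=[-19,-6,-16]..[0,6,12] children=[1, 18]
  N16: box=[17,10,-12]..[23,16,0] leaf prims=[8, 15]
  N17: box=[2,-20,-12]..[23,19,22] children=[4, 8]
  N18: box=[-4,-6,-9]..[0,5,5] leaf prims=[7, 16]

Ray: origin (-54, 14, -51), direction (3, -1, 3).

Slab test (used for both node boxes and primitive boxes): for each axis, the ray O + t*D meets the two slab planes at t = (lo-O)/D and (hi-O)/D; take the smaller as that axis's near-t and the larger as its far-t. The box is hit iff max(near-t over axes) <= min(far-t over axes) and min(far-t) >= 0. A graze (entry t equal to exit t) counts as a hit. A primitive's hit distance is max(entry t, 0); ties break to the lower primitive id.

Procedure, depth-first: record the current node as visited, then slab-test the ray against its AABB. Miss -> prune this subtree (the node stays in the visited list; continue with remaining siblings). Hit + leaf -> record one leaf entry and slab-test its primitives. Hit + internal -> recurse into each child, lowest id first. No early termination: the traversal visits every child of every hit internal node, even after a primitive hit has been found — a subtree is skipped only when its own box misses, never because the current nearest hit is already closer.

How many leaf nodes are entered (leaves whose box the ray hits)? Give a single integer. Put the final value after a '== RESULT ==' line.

Traverse from the root:
N0 x:[35/3,77/3] y:[-10,34] z:[35/3,73/3] -> hit [35/3,73/3], descend [6, 17]
  N6 x:[35/3,18] y:[-10,20] z:[35/3,24] -> hit [35/3,18], descend [14, 15]
    N14 x:[40/3,53/3] y:[-10,5] z:[12,24] -> miss, prune
    N15 x:[35/3,18] y:[8,20] z:[35/3,21] -> hit [35/3,18], descend [1, 18]
      N1 x:[35/3,46/3] y:[8,17] z:[35/3,21] -> hit [35/3,46/3], descend [3, 11]
        N3 x:[35/3,41/3] y:[9,17] z:[16,21] -> miss, prune
        N11 x:[35/3,46/3] y:[8,16] z:[35/3,41/3] -> hit [35/3,41/3] leaf, test {P9(miss), P18@t=37/3}
      N18 x:[50/3,18] y:[9,20] z:[14,56/3] -> hit [50/3,18] leaf, test {P7(miss), P16@t=52/3}
  N17 x:[56/3,77/3] y:[-5,34] z:[13,73/3] -> hit [56/3,73/3], descend [4, 8]
    N4 x:[19,25] y:[13,34] z:[41/3,73/3] -> hit [19,73/3], descend [9, 13]
      N9 x:[70/3,25] y:[13,33] z:[44/3,61/3] -> miss, prune
      N13 x:[19,67/3] y:[24,34] z:[41/3,73/3] -> miss, prune
    N8 x:[56/3,77/3] y:[-5,4] z:[13,22] -> miss, prune

Visited [0, 6, 14, 15, 1, 3, 11, 18, 17, 4, 9, 13, 8]. Tests: 13 box, 2 leaf. Nearest: P18.

== RESULT ==
2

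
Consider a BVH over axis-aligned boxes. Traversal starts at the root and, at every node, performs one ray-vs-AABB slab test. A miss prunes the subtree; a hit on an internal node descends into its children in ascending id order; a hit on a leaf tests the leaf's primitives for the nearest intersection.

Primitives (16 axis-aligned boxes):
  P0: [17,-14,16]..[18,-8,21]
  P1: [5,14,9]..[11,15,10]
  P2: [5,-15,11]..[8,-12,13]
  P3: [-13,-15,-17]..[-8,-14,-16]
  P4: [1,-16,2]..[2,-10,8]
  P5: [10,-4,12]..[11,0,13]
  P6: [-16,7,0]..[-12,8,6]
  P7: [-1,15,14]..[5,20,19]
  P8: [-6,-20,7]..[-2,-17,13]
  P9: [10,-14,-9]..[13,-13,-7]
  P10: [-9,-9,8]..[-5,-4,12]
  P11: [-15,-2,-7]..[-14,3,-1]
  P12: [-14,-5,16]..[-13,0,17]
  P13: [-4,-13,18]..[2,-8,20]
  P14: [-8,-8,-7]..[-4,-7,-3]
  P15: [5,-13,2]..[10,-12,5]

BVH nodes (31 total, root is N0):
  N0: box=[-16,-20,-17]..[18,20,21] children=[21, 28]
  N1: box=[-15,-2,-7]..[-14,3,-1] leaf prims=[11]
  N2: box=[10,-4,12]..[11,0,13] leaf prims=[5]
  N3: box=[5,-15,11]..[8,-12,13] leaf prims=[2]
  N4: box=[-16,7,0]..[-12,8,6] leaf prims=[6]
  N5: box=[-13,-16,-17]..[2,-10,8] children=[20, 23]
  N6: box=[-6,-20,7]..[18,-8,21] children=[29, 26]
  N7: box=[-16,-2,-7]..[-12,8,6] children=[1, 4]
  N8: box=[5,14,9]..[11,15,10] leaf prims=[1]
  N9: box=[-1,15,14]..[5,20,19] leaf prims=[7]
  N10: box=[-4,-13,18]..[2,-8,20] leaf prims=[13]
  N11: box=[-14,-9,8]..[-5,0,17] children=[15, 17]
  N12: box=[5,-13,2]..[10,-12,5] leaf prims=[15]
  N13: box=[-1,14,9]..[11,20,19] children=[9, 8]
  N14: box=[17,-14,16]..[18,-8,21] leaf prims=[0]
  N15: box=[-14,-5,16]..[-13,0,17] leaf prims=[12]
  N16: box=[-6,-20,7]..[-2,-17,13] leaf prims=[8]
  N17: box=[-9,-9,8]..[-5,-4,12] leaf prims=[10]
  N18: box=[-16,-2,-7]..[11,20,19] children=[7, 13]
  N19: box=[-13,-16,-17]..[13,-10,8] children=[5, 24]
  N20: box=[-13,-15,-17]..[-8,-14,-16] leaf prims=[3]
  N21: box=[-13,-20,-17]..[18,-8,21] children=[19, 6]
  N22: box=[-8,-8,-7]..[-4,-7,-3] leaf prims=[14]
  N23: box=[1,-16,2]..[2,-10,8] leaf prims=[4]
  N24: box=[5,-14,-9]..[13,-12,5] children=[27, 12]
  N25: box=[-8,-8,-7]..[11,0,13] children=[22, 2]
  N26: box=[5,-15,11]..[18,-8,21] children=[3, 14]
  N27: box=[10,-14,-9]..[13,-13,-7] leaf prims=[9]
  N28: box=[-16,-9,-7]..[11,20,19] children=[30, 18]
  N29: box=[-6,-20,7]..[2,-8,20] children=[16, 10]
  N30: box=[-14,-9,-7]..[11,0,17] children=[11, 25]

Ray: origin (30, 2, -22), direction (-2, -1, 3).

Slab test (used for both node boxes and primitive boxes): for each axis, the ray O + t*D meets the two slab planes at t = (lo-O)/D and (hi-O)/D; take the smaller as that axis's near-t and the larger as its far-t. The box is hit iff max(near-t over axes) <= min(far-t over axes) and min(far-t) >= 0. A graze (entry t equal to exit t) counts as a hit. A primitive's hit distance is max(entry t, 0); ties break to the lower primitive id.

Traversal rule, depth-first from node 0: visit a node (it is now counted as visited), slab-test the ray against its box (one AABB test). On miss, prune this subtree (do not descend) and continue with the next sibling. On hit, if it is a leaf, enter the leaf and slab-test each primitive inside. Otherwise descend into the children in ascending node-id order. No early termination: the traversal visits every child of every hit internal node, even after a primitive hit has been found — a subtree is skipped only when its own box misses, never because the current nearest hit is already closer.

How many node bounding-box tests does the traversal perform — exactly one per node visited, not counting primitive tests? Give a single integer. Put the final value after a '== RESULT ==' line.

Trace the traversal:
N0 x:[6,23] y:[-18,22] z:[5/3,43/3] -> hit [6,43/3], descend [21, 28]
  N21 x:[6,43/2] y:[10,22] z:[5/3,43/3] -> hit [10,43/3], descend [6, 19]
    N6 x:[6,18] y:[10,22] z:[29/3,43/3] -> hit [10,43/3], descend [26, 29]
      N26 x:[6,25/2] y:[10,17] z:[11,43/3] -> hit [11,25/2], descend [3, 14]
        N3 x:[11,25/2] y:[14,17] z:[11,35/3] -> miss, prune
        N14 x:[6,13/2] y:[10,16] z:[38/3,43/3] -> miss, prune
      N29 x:[14,18] y:[10,22] z:[29/3,14] -> hit [14,14], descend [10, 16]
        N10 x:[14,17] y:[10,15] z:[40/3,14] -> hit [14,14] leaf, test {P13@t=14}
        N16 x:[16,18] y:[19,22] z:[29/3,35/3] -> miss, prune
    N19 x:[17/2,43/2] y:[12,18] z:[5/3,10] -> miss, prune
  N28 x:[19/2,23] y:[-18,11] z:[5,41/3] -> hit [19/2,11], descend [18, 30]
    N18 x:[19/2,23] y:[-18,4] z:[5,41/3] -> miss, prune
    N30 x:[19/2,22] y:[2,11] z:[5,13] -> hit [19/2,11], descend [11, 25]
      N11 x:[35/2,22] y:[2,11] z:[10,13] -> miss, prune
      N25 x:[19/2,19] y:[2,10] z:[5,35/3] -> hit [19/2,10], descend [2, 22]
        N2 x:[19/2,10] y:[2,6] z:[34/3,35/3] -> miss, prune
        N22 x:[17,19] y:[9,10] z:[5,19/3] -> miss, prune

17 AABB tests over nodes [0, 21, 6, 26, 3, 14, 29, 10, 16, 19, 28, 18, 30, 11, 25, 2, 22]; 1 leaf entered; closest P13.

== RESULT ==
17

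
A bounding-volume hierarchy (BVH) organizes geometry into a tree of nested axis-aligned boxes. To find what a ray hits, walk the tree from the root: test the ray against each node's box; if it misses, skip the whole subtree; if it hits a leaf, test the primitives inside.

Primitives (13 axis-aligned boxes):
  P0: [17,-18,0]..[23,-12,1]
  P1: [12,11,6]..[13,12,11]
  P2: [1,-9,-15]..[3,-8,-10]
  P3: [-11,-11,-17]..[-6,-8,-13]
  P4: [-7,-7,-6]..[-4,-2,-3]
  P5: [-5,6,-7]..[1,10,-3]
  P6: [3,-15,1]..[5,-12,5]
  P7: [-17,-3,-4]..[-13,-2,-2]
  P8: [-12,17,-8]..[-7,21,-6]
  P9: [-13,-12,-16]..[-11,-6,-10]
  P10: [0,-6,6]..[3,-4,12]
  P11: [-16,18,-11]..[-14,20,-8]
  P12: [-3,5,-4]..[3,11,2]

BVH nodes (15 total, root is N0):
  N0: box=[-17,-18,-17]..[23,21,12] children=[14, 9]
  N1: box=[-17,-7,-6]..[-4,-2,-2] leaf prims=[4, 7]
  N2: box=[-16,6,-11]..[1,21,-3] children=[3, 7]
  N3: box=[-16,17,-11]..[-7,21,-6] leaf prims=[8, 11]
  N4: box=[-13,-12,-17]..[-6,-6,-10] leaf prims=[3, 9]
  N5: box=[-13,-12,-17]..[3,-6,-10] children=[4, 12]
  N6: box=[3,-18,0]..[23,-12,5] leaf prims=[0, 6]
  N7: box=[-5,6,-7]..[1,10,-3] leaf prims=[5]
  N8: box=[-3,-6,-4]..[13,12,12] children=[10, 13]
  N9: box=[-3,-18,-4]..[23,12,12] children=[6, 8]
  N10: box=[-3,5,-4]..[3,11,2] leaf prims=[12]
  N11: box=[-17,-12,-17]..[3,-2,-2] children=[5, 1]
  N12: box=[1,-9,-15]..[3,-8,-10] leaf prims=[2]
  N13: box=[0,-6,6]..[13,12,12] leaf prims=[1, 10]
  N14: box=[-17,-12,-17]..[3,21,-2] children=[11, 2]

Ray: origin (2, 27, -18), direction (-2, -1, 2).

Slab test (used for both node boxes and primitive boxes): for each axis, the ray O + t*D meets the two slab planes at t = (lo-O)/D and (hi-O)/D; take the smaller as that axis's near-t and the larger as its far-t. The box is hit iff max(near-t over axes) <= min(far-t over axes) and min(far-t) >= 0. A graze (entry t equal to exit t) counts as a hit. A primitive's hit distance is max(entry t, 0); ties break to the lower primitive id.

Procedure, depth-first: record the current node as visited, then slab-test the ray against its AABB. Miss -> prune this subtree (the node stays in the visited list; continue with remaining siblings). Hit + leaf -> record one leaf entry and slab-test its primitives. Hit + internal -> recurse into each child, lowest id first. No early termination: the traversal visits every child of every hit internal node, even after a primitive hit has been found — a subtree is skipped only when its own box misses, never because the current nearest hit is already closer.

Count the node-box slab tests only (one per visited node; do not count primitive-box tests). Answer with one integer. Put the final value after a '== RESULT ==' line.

Traverse from the root:
N0 x:[-21/2,19/2] y:[6,45] z:[1/2,15] -> hit [6,19/2], descend [9, 14]
  N9 x:[-21/2,5/2] y:[15,45] z:[7,15] -> miss, prune
  N14 x:[-1/2,19/2] y:[6,39] z:[1/2,8] -> hit [6,8], descend [2, 11]
    N2 x:[1/2,9] y:[6,21] z:[7/2,15/2] -> hit [6,15/2], descend [3, 7]
      N3 x:[9/2,9] y:[6,10] z:[7/2,6] -> hit [6,6] leaf, test {P8@t=6, P11(miss)}
      N7 x:[1/2,7/2] y:[17,21] z:[11/2,15/2] -> miss, prune
    N11 x:[-1/2,19/2] y:[29,39] z:[1/2,8] -> miss, prune

order=[0, 9, 14, 2, 3, 7, 11]  |boxes|=7  |leaves|=1  hit=P8

== RESULT ==
7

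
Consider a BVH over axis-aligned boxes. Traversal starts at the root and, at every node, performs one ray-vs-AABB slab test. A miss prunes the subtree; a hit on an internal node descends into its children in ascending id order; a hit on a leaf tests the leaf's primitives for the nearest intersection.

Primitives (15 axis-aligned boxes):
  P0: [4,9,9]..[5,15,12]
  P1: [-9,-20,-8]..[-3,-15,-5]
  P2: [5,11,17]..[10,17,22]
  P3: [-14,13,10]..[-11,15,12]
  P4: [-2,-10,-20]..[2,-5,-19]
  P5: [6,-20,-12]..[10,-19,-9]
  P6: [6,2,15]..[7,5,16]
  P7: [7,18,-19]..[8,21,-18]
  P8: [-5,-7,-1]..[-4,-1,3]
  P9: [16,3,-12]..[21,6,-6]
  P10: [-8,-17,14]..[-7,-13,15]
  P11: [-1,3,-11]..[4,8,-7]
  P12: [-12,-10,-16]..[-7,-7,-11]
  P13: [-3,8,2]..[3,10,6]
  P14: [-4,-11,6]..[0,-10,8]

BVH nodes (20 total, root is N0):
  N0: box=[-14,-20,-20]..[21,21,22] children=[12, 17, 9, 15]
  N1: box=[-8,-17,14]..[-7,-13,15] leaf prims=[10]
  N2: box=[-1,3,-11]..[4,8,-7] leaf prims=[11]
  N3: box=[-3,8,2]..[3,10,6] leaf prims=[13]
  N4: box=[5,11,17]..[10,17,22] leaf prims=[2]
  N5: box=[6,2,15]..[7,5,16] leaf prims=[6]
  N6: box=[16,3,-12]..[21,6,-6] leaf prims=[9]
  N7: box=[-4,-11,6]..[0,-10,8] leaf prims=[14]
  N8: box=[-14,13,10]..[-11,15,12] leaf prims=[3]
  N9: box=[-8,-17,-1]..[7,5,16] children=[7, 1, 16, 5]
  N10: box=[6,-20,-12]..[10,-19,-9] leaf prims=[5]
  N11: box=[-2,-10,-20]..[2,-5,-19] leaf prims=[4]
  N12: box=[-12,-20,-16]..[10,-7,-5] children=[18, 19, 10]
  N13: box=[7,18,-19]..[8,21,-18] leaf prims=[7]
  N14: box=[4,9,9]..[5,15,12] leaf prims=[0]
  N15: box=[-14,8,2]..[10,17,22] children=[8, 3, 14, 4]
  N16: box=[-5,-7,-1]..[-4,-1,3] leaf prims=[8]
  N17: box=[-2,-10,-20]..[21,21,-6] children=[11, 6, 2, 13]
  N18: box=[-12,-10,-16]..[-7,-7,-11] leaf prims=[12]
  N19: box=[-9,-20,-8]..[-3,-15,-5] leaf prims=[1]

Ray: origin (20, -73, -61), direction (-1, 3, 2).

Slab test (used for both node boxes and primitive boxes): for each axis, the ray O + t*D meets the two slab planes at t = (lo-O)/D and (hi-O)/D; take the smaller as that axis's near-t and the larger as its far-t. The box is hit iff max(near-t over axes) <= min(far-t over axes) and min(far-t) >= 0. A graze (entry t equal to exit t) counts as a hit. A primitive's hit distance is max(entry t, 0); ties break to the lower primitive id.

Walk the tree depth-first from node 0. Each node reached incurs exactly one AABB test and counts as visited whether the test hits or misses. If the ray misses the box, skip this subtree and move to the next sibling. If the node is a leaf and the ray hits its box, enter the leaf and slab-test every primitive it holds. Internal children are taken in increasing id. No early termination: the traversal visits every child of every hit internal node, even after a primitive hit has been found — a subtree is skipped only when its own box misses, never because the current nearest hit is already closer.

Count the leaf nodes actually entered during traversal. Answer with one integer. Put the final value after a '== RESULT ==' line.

Traverse from the root:
N0 x:[-1,34] y:[53/3,94/3] z:[41/2,83/2] -> hit [41/2,94/3], descend [9, 12, 15, 17]
  N9 x:[13,28] y:[56/3,26] z:[30,77/2] -> miss, prune
  N12 x:[10,32] y:[53/3,22] z:[45/2,28] -> miss, prune
  N15 x:[10,34] y:[27,30] z:[63/2,83/2] -> miss, prune
  N17 x:[-1,22] y:[21,94/3] z:[41/2,55/2] -> hit [21,22], descend [2, 6, 11, 13]
    N2 x:[16,21] y:[76/3,27] z:[25,27] -> miss, prune
    N6 x:[-1,4] y:[76/3,79/3] z:[49/2,55/2] -> miss, prune
    N11 x:[18,22] y:[21,68/3] z:[41/2,21] -> hit [21,21] leaf, test {P4@t=21}
    N13 x:[12,13] y:[91/3,94/3] z:[21,43/2] -> miss, prune

Summary -> nodes [0, 9, 12, 15, 17, 2, 6, 11, 13]; box-tests=9; leaf-entries=1; first=P4

== RESULT ==
1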